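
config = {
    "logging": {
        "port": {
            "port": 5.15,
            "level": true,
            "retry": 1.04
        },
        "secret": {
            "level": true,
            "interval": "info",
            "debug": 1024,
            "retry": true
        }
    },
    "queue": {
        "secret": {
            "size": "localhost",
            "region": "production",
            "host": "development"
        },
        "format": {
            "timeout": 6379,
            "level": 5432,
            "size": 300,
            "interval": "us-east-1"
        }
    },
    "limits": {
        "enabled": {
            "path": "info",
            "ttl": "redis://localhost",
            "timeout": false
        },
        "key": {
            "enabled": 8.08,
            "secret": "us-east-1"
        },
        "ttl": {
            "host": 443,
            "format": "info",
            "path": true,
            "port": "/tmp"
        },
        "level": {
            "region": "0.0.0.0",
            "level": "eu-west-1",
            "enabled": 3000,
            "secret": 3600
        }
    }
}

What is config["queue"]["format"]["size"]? 300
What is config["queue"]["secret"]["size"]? "localhost"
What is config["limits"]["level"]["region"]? "0.0.0.0"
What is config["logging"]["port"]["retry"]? 1.04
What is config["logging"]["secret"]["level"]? True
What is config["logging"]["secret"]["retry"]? True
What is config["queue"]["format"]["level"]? 5432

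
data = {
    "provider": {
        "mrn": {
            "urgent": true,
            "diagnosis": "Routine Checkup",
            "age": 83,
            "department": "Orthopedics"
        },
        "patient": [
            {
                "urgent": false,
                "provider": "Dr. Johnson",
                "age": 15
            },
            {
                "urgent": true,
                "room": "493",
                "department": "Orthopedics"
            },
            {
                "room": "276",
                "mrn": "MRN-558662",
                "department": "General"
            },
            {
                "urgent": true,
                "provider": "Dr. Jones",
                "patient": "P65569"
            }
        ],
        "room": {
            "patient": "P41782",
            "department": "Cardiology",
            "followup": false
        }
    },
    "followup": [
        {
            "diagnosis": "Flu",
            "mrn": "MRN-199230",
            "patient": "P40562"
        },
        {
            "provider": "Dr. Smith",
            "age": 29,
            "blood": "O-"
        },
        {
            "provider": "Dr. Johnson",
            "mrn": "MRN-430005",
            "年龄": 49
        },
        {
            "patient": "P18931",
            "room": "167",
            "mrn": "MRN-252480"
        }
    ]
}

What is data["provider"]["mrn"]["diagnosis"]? "Routine Checkup"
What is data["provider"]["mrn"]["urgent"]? True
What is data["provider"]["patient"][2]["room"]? "276"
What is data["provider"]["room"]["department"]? "Cardiology"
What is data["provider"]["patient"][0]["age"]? 15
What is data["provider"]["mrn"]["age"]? 83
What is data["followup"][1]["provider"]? "Dr. Smith"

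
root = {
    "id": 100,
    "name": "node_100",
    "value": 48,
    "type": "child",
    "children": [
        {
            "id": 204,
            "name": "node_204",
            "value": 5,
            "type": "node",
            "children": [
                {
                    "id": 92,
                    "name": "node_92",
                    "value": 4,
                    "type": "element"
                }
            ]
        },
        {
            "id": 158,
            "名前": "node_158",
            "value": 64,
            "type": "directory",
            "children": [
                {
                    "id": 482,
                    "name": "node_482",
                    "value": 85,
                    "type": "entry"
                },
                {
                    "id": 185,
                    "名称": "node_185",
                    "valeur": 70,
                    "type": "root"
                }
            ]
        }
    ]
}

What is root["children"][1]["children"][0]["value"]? 85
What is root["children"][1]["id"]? 158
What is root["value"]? 48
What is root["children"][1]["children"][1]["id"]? 185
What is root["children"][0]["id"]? 204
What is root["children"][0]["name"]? "node_204"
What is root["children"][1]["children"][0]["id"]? 482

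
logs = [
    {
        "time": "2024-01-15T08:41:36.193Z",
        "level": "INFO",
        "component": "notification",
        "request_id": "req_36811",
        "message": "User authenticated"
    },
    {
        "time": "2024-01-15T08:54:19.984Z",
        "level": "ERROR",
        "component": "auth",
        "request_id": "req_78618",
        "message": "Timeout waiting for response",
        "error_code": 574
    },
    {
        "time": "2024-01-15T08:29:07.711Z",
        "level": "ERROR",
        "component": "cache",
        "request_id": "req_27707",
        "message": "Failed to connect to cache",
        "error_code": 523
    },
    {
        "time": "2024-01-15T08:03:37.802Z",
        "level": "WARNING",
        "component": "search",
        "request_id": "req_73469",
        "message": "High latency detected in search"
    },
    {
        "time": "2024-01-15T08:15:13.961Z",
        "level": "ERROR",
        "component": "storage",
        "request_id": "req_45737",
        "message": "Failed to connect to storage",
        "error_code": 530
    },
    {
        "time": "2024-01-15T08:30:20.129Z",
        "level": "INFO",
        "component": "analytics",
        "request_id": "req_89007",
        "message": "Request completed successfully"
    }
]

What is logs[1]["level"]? "ERROR"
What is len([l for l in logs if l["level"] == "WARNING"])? 1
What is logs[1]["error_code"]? 574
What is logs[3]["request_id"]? "req_73469"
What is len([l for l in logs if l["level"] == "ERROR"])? 3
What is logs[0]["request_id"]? "req_36811"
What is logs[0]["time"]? "2024-01-15T08:41:36.193Z"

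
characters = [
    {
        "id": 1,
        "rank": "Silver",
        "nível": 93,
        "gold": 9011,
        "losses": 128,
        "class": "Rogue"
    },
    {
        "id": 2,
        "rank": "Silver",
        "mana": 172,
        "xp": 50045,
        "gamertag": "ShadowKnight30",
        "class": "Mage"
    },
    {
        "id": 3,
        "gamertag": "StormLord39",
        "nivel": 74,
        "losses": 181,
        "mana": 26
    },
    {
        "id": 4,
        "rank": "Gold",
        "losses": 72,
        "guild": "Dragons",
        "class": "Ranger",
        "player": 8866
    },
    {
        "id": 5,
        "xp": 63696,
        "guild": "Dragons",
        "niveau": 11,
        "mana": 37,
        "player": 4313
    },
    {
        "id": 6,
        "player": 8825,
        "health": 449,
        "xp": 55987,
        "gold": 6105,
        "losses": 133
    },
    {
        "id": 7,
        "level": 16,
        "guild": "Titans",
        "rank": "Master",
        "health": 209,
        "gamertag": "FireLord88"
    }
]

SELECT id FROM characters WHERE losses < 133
[1, 4]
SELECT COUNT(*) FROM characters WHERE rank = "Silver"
2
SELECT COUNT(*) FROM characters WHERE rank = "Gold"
1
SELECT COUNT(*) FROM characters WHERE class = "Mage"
1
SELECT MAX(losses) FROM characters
181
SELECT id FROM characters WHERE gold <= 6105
[6]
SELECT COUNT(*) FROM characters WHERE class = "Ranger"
1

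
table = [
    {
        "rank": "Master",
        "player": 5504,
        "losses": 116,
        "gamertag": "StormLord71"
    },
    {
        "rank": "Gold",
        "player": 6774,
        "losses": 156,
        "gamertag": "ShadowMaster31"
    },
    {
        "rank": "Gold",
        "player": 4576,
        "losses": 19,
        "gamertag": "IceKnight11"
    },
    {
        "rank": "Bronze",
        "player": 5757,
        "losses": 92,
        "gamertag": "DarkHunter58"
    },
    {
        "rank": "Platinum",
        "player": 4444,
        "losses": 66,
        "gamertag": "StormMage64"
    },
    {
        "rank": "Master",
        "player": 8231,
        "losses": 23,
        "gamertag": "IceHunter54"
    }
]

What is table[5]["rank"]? "Master"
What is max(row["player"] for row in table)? 8231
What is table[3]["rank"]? "Bronze"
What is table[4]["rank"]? "Platinum"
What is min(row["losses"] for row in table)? 19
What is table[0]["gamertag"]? "StormLord71"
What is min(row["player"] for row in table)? 4444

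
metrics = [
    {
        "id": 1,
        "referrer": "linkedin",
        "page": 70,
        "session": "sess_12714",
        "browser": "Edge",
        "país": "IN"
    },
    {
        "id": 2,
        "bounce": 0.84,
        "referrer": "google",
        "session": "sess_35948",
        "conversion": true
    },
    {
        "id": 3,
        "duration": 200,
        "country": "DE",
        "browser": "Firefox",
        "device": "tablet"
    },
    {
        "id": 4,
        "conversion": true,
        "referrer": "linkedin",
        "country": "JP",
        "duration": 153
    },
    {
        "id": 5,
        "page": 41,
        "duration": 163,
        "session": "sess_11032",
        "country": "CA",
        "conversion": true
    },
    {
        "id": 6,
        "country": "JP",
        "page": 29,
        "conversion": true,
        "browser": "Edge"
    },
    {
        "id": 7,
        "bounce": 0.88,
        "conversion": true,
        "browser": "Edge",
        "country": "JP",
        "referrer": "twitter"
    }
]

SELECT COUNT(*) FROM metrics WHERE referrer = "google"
1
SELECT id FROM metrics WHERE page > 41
[1]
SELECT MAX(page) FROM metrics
70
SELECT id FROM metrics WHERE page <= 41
[5, 6]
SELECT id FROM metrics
[1, 2, 3, 4, 5, 6, 7]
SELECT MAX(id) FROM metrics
7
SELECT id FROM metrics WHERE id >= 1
[1, 2, 3, 4, 5, 6, 7]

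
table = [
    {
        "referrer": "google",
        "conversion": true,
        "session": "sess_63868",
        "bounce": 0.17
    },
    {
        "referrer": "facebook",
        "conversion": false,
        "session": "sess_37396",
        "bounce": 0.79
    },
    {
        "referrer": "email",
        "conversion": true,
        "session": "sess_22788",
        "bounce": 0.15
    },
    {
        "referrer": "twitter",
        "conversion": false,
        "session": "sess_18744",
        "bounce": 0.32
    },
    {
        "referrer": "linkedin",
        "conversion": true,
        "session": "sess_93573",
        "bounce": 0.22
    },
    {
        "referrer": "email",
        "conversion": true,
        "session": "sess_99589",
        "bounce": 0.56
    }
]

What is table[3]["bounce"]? 0.32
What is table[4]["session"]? "sess_93573"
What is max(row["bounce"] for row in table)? 0.79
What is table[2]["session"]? "sess_22788"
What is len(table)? 6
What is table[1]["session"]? "sess_37396"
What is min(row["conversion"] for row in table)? False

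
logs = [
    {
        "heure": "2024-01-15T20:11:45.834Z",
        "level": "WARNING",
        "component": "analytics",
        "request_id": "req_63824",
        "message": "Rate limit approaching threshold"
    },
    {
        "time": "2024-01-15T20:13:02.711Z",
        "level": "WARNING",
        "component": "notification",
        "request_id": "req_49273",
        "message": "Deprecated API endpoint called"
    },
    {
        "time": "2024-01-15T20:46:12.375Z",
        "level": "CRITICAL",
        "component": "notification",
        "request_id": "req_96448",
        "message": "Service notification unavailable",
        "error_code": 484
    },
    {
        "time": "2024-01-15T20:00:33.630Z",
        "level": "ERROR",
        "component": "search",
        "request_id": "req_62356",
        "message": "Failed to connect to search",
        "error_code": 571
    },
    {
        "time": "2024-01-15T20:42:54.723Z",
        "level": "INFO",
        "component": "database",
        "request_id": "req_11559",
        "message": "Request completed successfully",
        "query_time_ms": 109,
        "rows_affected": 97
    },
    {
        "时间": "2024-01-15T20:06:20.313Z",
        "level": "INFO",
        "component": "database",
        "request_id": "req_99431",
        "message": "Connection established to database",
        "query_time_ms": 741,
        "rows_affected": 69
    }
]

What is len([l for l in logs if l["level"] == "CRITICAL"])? 1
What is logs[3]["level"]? "ERROR"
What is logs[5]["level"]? "INFO"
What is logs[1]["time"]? "2024-01-15T20:13:02.711Z"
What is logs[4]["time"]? "2024-01-15T20:42:54.723Z"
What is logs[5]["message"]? "Connection established to database"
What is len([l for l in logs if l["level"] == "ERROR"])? 1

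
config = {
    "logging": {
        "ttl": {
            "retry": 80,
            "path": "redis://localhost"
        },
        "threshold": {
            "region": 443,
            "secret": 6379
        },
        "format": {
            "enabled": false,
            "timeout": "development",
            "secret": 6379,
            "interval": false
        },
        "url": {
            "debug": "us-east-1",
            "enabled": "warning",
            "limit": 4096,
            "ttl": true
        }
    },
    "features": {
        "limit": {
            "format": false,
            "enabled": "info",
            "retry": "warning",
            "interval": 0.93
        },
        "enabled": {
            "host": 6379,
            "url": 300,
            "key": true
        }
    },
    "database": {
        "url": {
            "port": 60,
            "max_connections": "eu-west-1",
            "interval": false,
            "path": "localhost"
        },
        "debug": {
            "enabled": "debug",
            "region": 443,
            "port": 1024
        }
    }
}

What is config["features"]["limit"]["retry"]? "warning"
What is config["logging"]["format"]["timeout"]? "development"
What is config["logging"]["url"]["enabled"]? "warning"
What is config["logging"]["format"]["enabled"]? False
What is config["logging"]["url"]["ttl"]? True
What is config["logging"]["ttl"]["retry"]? 80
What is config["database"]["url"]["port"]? 60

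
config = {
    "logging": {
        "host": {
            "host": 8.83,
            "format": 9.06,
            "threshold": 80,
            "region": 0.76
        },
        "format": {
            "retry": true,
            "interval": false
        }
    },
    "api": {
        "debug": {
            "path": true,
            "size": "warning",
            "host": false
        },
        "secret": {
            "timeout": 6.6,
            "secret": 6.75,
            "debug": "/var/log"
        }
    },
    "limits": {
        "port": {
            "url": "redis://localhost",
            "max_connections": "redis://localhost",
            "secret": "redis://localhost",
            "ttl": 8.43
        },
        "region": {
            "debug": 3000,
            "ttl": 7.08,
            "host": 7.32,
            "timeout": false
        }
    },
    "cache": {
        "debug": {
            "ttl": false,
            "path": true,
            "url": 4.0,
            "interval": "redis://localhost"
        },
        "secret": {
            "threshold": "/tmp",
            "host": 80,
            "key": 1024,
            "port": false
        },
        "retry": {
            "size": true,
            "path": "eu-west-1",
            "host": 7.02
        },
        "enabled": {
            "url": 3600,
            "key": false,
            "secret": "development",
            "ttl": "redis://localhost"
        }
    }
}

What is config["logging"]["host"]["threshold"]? 80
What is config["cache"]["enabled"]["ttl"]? "redis://localhost"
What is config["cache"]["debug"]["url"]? 4.0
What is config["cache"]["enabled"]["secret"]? "development"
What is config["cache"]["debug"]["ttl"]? False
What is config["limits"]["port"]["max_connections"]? "redis://localhost"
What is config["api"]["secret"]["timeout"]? 6.6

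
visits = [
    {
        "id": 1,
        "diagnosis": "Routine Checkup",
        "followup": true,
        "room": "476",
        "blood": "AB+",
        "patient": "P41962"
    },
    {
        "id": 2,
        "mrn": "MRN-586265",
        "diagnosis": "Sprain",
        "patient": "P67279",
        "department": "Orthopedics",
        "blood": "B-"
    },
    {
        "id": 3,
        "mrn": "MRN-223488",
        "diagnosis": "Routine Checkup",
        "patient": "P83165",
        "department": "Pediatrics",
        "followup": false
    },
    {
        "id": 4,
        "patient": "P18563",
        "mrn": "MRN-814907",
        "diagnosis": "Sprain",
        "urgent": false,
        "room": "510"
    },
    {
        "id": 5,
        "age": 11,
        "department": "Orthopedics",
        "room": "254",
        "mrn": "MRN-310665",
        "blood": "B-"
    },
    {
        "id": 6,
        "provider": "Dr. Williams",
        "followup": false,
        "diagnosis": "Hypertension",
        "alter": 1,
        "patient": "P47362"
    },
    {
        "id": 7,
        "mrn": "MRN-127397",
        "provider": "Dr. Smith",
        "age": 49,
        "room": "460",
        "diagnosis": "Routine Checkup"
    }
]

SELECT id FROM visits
[1, 2, 3, 4, 5, 6, 7]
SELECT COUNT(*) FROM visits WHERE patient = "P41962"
1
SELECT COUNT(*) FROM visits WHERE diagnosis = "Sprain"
2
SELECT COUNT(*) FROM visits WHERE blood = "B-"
2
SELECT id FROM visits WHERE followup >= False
[1, 3, 6]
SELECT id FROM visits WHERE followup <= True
[1, 3, 6]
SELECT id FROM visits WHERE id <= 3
[1, 2, 3]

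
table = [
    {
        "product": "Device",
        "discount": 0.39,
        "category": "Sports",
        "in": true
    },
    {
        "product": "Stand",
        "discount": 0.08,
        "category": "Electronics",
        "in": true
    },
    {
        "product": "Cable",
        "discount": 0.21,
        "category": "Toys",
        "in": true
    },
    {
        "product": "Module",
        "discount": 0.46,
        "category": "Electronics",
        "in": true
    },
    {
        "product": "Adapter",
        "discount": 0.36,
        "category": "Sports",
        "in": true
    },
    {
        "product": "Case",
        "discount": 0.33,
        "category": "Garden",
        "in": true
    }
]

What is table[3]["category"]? "Electronics"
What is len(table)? 6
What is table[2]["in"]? True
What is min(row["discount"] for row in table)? 0.08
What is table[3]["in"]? True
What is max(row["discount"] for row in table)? 0.46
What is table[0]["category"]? "Sports"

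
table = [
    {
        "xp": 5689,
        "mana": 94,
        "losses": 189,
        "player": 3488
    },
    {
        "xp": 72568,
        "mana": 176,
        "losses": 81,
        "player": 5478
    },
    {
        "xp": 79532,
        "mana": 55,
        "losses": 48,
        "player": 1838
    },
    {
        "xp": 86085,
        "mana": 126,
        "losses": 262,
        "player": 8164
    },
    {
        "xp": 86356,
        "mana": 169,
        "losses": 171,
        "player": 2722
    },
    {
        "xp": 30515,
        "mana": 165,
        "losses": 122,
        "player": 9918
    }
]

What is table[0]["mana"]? 94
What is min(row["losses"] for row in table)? 48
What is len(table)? 6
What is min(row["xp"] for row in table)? 5689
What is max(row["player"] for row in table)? 9918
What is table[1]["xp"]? 72568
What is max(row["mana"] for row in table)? 176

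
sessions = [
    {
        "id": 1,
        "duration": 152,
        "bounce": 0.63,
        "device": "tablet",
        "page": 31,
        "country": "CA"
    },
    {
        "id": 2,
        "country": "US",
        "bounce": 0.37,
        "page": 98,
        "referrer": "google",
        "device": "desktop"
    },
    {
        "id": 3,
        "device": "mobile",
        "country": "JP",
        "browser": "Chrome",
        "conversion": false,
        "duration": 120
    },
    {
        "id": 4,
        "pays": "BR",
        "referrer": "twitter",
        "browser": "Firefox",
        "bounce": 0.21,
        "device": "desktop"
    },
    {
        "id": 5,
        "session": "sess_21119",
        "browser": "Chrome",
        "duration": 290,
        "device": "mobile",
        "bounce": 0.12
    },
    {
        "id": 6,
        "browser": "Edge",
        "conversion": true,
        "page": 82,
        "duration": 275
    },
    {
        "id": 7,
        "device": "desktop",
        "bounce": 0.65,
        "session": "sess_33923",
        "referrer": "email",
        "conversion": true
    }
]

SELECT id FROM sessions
[1, 2, 3, 4, 5, 6, 7]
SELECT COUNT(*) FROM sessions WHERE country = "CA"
1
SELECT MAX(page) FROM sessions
98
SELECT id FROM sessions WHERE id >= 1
[1, 2, 3, 4, 5, 6, 7]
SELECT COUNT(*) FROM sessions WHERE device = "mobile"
2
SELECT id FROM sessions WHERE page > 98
[]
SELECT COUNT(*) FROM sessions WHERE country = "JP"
1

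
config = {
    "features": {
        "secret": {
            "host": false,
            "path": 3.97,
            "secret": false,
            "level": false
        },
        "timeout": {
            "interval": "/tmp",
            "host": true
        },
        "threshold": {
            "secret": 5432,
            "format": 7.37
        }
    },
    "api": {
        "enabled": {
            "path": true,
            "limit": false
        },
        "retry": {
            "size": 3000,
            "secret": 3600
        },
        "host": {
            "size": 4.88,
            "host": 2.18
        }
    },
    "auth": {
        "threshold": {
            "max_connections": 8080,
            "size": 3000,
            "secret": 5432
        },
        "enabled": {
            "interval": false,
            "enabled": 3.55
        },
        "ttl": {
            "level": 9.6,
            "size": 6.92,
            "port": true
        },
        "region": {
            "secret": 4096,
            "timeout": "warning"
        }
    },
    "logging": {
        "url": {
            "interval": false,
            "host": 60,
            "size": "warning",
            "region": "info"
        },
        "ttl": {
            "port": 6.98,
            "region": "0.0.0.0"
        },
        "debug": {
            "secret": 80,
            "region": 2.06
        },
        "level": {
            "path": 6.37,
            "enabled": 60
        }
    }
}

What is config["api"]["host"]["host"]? 2.18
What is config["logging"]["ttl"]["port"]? 6.98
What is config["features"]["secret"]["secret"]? False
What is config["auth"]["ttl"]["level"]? 9.6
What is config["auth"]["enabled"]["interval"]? False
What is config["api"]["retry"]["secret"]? 3600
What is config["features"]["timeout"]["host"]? True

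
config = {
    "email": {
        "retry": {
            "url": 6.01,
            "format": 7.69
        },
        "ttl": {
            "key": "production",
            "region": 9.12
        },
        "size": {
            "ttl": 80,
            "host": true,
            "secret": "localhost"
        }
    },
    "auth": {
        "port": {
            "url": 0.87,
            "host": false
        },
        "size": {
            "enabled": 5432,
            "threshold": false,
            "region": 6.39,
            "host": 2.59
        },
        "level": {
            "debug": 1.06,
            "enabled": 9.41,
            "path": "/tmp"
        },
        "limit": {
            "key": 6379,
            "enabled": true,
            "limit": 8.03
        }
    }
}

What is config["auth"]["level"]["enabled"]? 9.41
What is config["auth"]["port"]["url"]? 0.87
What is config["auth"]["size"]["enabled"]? 5432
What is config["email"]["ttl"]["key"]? "production"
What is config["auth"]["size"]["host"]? 2.59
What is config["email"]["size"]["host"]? True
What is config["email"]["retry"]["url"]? 6.01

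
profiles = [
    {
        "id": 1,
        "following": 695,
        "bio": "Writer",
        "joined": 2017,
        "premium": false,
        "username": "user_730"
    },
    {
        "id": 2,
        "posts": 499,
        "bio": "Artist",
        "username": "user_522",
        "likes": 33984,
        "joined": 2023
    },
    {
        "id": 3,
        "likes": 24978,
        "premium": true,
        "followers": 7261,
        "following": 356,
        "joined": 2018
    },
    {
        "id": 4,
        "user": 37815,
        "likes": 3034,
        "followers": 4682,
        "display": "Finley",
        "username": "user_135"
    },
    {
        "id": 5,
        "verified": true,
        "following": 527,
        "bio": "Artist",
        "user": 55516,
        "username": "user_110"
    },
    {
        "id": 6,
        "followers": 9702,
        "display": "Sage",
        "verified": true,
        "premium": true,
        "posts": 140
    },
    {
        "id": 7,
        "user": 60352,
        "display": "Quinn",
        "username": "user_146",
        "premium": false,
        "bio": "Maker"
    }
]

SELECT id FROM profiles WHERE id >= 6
[6, 7]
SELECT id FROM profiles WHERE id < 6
[1, 2, 3, 4, 5]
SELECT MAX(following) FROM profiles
695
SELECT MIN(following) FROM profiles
356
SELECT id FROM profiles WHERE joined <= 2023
[1, 2, 3]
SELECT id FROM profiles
[1, 2, 3, 4, 5, 6, 7]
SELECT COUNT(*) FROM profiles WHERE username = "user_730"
1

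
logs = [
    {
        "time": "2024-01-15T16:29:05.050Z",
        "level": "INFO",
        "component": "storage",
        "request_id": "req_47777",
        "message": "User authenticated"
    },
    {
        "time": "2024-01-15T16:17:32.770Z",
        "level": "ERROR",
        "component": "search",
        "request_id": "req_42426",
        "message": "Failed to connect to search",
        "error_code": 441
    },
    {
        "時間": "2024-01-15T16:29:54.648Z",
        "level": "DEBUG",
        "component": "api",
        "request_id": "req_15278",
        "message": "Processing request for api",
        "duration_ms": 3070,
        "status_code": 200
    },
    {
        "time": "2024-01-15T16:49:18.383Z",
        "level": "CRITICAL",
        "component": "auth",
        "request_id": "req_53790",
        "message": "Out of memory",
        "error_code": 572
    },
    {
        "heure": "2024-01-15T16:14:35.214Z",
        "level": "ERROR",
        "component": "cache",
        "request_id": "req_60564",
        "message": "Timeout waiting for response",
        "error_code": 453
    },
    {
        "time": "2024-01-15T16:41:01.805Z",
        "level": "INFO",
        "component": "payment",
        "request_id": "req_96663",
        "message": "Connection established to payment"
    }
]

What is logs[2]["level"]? "DEBUG"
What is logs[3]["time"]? "2024-01-15T16:49:18.383Z"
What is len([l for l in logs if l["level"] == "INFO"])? 2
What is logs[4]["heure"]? "2024-01-15T16:14:35.214Z"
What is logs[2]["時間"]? "2024-01-15T16:29:54.648Z"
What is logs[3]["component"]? "auth"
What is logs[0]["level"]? "INFO"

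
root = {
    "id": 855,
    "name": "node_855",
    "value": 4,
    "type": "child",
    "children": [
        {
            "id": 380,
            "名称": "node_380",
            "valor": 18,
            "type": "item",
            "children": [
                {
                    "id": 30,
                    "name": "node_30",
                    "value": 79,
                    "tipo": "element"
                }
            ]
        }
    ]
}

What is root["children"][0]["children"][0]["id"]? 30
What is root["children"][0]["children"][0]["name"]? "node_30"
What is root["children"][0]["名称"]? "node_380"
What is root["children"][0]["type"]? "item"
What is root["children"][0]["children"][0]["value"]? 79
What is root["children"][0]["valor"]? 18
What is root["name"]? "node_855"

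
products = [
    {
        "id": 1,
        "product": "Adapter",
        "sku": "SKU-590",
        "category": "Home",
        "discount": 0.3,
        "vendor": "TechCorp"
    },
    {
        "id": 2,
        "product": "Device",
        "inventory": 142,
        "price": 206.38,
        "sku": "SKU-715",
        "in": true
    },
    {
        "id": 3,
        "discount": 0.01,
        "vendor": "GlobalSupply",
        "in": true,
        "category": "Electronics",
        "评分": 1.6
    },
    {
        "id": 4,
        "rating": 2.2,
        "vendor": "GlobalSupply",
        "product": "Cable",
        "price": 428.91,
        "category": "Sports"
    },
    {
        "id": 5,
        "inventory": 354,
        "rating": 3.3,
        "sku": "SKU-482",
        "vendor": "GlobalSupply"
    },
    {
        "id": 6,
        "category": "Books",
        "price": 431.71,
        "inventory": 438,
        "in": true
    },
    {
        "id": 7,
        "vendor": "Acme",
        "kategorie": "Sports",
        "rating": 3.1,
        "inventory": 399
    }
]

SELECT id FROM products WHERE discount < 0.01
[]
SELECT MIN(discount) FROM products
0.01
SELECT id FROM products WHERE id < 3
[1, 2]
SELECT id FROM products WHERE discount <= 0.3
[1, 3]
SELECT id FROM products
[1, 2, 3, 4, 5, 6, 7]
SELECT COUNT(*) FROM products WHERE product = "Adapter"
1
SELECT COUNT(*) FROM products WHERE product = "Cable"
1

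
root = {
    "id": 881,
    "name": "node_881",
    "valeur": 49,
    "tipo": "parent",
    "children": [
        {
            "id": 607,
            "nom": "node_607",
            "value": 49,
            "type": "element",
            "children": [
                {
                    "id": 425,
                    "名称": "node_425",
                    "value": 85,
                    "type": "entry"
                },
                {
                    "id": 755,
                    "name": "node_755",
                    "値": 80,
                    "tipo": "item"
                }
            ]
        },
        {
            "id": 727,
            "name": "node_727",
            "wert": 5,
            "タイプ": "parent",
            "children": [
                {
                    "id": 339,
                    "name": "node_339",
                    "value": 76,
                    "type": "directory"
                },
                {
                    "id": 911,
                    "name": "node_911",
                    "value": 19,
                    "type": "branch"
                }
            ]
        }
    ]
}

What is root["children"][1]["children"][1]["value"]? 19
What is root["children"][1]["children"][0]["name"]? "node_339"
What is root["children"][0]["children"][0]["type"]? "entry"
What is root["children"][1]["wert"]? 5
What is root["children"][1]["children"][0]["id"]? 339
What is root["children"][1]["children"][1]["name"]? "node_911"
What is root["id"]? 881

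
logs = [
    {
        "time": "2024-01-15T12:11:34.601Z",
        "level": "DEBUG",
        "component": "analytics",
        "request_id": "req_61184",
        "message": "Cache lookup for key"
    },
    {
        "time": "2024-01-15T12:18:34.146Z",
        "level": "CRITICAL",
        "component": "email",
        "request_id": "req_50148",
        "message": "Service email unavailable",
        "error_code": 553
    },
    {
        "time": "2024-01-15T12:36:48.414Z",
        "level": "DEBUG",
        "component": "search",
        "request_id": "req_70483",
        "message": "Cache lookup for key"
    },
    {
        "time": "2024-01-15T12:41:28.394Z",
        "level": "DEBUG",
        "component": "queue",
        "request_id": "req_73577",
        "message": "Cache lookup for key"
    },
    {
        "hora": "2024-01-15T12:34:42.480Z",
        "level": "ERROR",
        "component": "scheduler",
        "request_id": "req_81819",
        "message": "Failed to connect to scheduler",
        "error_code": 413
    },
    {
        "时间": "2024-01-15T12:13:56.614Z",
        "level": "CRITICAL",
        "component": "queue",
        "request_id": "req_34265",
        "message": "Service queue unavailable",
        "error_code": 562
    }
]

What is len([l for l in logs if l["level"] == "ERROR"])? 1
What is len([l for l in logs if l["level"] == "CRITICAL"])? 2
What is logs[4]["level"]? "ERROR"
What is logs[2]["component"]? "search"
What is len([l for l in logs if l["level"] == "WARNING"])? 0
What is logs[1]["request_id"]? "req_50148"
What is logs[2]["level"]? "DEBUG"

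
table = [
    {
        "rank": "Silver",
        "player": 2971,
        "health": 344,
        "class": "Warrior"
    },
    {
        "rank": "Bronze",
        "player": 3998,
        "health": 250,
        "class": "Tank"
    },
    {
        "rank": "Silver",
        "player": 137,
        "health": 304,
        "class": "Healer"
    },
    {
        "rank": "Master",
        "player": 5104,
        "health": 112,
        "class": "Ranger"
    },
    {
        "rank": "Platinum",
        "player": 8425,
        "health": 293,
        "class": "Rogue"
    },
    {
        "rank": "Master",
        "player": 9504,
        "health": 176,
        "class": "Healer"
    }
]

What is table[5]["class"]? "Healer"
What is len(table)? 6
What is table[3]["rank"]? "Master"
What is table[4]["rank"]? "Platinum"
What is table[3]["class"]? "Ranger"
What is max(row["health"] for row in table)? 344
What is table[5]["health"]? 176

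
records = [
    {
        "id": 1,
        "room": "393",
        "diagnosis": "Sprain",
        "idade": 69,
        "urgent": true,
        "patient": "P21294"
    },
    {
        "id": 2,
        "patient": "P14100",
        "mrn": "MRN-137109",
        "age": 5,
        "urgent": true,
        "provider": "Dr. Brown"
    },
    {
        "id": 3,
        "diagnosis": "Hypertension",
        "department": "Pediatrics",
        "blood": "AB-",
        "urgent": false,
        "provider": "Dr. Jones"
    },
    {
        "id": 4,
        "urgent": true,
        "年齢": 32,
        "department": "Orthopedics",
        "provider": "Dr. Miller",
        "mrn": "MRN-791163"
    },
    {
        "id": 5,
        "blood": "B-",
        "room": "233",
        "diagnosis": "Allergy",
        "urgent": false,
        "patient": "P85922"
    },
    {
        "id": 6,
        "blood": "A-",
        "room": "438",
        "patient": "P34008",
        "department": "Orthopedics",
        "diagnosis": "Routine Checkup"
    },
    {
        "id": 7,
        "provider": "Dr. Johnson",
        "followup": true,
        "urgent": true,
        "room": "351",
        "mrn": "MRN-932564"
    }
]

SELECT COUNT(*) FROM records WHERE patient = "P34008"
1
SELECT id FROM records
[1, 2, 3, 4, 5, 6, 7]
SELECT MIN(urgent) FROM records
False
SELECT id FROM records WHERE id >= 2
[2, 3, 4, 5, 6, 7]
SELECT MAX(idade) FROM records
69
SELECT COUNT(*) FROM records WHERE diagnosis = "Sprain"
1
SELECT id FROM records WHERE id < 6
[1, 2, 3, 4, 5]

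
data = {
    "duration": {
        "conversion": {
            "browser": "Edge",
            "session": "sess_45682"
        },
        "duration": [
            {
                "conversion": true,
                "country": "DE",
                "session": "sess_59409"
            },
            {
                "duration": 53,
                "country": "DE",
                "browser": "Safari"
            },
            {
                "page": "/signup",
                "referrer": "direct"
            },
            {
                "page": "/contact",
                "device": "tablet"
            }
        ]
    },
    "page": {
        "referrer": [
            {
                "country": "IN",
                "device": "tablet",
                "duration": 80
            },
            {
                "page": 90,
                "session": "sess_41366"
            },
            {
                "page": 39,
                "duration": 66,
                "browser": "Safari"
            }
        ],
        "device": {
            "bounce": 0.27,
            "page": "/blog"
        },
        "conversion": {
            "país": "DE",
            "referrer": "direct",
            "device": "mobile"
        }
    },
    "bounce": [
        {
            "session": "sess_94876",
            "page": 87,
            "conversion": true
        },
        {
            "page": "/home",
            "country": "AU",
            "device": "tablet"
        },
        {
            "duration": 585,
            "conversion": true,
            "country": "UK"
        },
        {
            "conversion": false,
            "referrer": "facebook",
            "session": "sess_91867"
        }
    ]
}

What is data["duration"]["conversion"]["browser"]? "Edge"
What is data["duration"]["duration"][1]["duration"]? 53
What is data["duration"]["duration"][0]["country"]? "DE"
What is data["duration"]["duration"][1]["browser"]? "Safari"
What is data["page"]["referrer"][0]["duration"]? 80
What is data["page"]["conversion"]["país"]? "DE"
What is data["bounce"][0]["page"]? 87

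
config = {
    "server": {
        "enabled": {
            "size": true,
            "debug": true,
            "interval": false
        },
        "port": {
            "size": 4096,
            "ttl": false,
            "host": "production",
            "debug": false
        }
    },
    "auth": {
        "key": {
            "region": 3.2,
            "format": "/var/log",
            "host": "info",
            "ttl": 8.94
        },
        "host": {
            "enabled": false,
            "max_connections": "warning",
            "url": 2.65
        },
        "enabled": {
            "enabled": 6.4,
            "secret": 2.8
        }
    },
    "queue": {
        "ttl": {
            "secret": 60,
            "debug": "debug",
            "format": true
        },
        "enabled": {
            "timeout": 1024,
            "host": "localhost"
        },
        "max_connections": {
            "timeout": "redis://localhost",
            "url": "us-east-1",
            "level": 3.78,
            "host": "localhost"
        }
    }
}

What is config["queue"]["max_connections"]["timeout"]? "redis://localhost"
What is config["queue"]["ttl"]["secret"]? 60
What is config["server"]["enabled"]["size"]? True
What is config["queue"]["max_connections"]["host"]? "localhost"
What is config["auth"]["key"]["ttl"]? 8.94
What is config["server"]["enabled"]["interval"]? False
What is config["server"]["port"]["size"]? 4096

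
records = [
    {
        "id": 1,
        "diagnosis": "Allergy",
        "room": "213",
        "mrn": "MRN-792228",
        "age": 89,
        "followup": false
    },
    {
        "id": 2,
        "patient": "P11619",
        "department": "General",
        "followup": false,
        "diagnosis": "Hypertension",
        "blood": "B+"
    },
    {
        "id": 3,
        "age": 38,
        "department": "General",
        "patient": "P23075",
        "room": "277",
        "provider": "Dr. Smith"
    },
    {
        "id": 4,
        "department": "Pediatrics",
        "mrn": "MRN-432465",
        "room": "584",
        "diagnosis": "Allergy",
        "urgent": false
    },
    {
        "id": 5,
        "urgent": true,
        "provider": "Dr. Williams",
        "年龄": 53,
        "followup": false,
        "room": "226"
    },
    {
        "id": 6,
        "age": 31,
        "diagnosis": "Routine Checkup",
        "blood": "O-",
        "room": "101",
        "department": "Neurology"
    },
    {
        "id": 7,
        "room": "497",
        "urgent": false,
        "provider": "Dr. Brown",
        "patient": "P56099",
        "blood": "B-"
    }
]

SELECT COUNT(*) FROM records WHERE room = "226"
1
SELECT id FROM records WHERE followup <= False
[1, 2, 5]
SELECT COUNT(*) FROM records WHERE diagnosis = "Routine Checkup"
1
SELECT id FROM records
[1, 2, 3, 4, 5, 6, 7]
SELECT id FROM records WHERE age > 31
[1, 3]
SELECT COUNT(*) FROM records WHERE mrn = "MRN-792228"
1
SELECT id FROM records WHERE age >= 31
[1, 3, 6]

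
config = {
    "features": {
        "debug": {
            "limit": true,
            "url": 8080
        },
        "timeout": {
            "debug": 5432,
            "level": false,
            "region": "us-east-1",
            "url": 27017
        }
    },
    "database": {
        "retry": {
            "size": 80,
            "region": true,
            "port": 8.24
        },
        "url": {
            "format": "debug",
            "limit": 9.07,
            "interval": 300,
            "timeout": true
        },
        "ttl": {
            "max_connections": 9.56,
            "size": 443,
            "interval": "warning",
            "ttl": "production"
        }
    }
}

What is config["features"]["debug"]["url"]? 8080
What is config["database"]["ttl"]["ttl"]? "production"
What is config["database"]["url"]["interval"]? 300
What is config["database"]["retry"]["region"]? True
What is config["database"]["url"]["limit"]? 9.07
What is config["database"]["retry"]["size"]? 80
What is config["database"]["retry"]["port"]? 8.24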